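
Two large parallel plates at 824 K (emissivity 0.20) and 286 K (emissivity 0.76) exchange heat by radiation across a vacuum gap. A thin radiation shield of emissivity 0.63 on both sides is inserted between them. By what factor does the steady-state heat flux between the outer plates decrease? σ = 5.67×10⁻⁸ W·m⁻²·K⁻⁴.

Without shield: q₀ = σΔ(T⁴)/(1/ε₁+1/ε₂−1) with denominator 5.316.
With shield the two gaps are in series; the resistances add: (1/ε₁+1/ε_s−1)+(1/ε_s+1/ε₂−1) = 5.587+1.903 = 7.490.
Heat-flux ratio q₀/q = 7.490/5.316.

factor ≈ 1.41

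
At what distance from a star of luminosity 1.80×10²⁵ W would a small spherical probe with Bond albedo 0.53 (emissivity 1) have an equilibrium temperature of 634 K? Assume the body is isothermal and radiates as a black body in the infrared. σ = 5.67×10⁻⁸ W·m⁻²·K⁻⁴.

For an isothermal black-emitting sphere, (1−a)S·πr² = σ·4πr²·T⁴ ⇒ S = 4σT⁴/(1−a).
S = 4·5.67×10⁻⁸·(634)⁴/0.470 = 77970 W/m².
Flux falls as S = L/(4πd²), so d = √(L/(4πS)) = √(1.80×10²⁵/(4π·77970)).

d ≈ 4.29×10⁹ m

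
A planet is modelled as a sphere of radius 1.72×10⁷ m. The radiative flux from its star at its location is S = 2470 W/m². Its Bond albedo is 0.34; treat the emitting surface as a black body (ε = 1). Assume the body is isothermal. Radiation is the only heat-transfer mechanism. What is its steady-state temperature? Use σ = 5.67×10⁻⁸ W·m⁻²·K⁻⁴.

T ≈ 291 K

At equilibrium, absorbed power = emitted power.
Absorbing cross-section = πr² = 9.294×10¹⁴ m²; emitting surface = 4πr² = 3.718×10¹⁵ m² (ratio 4).
(1−a)S·A_cross = εσ·A_surf·T⁴  ⇒  T⁴ = (1−a)S/(4σ).
T⁴ = 0.660·2470/(4·5.67×10⁻⁸) = 7.188×10⁹ K⁴.
T = (7.188×10⁹)^(1/4).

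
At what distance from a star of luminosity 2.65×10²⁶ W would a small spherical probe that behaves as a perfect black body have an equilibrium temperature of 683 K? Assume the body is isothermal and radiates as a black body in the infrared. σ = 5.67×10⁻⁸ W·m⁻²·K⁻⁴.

d ≈ 2.07×10¹⁰ m

For an isothermal black-emitting sphere, (1−a)S·πr² = σ·4πr²·T⁴ ⇒ S = 4σT⁴/(1−a).
S = 4·5.67×10⁻⁸·(683)⁴/1.00 = 49350 W/m².
Flux falls as S = L/(4πd²), so d = √(L/(4πS)) = √(2.65×10²⁶/(4π·49350)).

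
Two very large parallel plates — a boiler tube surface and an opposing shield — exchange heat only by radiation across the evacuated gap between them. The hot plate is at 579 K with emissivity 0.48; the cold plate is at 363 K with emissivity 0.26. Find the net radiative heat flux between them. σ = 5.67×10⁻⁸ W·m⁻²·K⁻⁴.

q ≈ 1090 W/m²

For two infinite grey parallel plates, q = σ(T₁⁴ − T₂⁴)/(1/ε₁ + 1/ε₂ − 1).
T₁⁴ − T₂⁴ = 1.124×10¹¹ − 1.736×10¹⁰ = 9.502×10¹⁰ K⁴.
1/ε₁ + 1/ε₂ − 1 = 2.083 + 3.846 − 1 = 4.929.
q = 5.67×10⁻⁸ × 9.502×10¹⁰ / 4.929.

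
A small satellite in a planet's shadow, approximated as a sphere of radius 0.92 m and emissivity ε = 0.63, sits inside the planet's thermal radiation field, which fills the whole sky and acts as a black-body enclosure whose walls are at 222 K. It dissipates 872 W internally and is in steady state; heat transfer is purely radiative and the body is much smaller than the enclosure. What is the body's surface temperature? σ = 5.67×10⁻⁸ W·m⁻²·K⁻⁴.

For a small grey body in a large enclosure, net radiated power = εσA(T⁴ − T_w⁴).
Steady state: P = εσA(T⁴ − T_w⁴) with A = 4πr² = 10.64 m².
T⁴ = P/(εσA) + T_w⁴ = 872/(0.63·5.67×10⁻⁸·10.64) + (222)⁴
    = 2.295×10⁹ + 2.429×10⁹ = 4.724×10⁹ K⁴.

T ≈ 262 K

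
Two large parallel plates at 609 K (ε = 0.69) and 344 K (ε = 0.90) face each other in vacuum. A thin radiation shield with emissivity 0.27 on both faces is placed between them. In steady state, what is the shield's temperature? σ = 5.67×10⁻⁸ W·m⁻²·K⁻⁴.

In steady state the net flux on the hot side equals that on the cold side.
σ(T₁⁴−T_s⁴)/D₁ = σ(T_s⁴−T₂⁴)/D₂, with D₁ = 1/ε₁+1/ε_s−1 = 4.153, D₂ = 1/ε_s+1/ε₂−1 = 3.815.
Solve for T_s⁴: T_s⁴ = (D₂·T₁⁴ + D₁·T₂⁴)/(D₁+D₂) = 7.316×10¹⁰ K⁴.

T_s ≈ 520 K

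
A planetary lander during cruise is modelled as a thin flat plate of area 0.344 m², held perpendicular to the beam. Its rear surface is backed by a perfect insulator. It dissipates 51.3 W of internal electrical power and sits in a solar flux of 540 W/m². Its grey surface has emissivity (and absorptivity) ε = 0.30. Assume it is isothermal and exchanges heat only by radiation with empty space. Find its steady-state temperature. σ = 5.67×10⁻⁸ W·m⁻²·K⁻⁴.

T ≈ 368 K

At steady state, absorbed solar power + internal power = radiated power.
Absorbed: α·S·A_cross = 0.30·540·0.3440 = 55.73 W (cross-section A).
Total input = 55.73 + 51.3 = 107.0 W.
Radiated: εσ·A_surf·T⁴ with A_surf = A = 0.3440 m².
T⁴ = 107.0/(0.30·5.67×10⁻⁸·0.3440) = 1.829×10¹⁰ K⁴.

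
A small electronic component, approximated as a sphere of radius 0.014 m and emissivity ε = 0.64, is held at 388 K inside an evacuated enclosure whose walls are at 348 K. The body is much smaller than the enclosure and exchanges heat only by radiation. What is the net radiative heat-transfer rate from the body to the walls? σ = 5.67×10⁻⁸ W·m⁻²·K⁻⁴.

For a small grey body in a large enclosure: P_net = εσA(T_body⁴ − T_wall⁴).
A = 4πr² = 0.002463 m²; T_body⁴ − T_wall⁴ = 2.266×10¹⁰ − 1.467×10¹⁰ = 7.997×10⁹ K⁴.
|P_net| = 0.64·5.67×10⁻⁸·0.002463·7.997×10⁹.

P_net ≈ 0.715 W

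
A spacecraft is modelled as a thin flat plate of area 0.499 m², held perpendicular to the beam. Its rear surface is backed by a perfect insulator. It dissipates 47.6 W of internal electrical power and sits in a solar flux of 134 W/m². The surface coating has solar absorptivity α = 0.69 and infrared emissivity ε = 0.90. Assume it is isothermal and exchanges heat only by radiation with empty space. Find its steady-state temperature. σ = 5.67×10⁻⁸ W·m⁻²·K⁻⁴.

At steady state, absorbed solar power + internal power = radiated power.
Absorbed: α·S·A_cross = 0.69·134·0.4990 = 46.14 W (cross-section A).
Total input = 46.14 + 47.6 = 93.74 W.
Radiated: εσ·A_surf·T⁴ with A_surf = A = 0.4990 m².
T⁴ = 93.74/(0.90·5.67×10⁻⁸·0.4990) = 3.681×10⁹ K⁴.

T ≈ 246 K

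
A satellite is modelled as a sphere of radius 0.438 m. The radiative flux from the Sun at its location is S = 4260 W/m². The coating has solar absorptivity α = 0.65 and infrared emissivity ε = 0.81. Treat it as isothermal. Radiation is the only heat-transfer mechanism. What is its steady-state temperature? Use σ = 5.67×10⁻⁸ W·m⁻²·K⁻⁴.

At equilibrium, absorbed power = emitted power.
Absorbing cross-section = πr² = 0.6027 m²; emitting surface = 4πr² = 2.411 m² (ratio 4).
αS·A_cross = εσ·A_surf·T⁴  ⇒  T⁴ = αS/(ε·4σ).
T⁴ = 0.650·4260/(0.81·4·5.67×10⁻⁸) = 1.507×10¹⁰ K⁴.
T = (1.507×10¹⁰)^(1/4).

T ≈ 350 K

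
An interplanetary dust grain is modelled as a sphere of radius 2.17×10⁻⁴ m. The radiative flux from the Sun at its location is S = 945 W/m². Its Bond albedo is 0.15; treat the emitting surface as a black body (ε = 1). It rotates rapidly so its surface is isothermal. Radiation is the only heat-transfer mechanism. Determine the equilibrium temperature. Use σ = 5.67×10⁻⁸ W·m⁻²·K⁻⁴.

At equilibrium, absorbed power = emitted power.
Absorbing cross-section = πr² = 1.479×10⁻⁷ m²; emitting surface = 4πr² = 5.917×10⁻⁷ m² (ratio 4).
(1−a)S·A_cross = εσ·A_surf·T⁴  ⇒  T⁴ = (1−a)S/(4σ).
T⁴ = 0.850·945/(4·5.67×10⁻⁸) = 3.542×10⁹ K⁴.
T = (3.542×10⁹)^(1/4).

T ≈ 244 K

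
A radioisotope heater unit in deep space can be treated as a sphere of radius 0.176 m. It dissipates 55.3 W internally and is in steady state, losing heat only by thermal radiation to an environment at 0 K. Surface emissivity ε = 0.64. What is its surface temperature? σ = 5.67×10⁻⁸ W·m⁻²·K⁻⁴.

Steady state: internal power = radiated power, P = εσA T⁴.
Radiating area A = 4πr² = 0.3893 m².
T⁴ = P/(εσA) = 55.3/(0.64·5.67×10⁻⁸·0.3893) = 3.915×10⁹ K⁴.
T = (3.915×10⁹)^(1/4).

T ≈ 250 K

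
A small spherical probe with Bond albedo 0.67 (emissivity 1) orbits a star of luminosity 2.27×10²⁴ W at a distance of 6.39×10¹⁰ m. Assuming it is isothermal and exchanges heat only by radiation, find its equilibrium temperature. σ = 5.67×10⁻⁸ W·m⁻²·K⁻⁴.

First find the stellar flux at distance d: S = L/(4πd²) = 2.27×10²⁴/(4π·(6.39×10¹⁰)²) = 44.24 W/m².
For an isothermal sphere, absorbed (1−a)S·πr² = emitted σ·4πr²·T⁴, so T⁴ = (1−a)S/(4σ).
T⁴ = 0.330·44.24/(4·5.67×10⁻⁸) = 6.437×10⁷ K⁴.

T ≈ 89.6 K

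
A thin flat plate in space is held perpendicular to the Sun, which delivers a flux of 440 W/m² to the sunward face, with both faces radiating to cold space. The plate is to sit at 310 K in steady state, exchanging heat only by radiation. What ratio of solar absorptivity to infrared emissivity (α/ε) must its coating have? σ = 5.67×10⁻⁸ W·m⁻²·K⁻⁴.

α/ε ≈ 2.38

Balance: αS·A = εσ·2A·T⁴ ⇒ α/ε = 2σT⁴/S.
α/ε = 2·5.67×10⁻⁸·(310)⁴/440 = 2·5.67×10⁻⁸·9.235×10⁹/440.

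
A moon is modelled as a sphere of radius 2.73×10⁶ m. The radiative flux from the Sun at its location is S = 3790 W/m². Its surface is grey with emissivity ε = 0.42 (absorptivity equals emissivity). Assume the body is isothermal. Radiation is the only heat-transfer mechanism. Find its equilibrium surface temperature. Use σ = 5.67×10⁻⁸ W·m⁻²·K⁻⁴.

At equilibrium, absorbed power = emitted power.
Absorbing cross-section = πr² = 2.341×10¹³ m²; emitting surface = 4πr² = 9.366×10¹³ m² (ratio 4).
εS·A_cross = εσ·A_surf·T⁴  ⇒  T⁴ = S/(4σ)   (ε cancels).
T⁴ = 3790/(4·5.67×10⁻⁸) = 1.671×10¹⁰ K⁴.
T = (1.671×10¹⁰)^(1/4).

T ≈ 360 K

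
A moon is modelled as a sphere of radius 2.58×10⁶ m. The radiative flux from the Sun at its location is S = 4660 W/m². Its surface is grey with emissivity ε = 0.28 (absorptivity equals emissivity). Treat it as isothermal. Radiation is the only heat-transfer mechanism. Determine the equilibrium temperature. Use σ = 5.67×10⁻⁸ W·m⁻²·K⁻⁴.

At equilibrium, absorbed power = emitted power.
Absorbing cross-section = πr² = 2.091×10¹³ m²; emitting surface = 4πr² = 8.365×10¹³ m² (ratio 4).
εS·A_cross = εσ·A_surf·T⁴  ⇒  T⁴ = S/(4σ)   (ε cancels).
T⁴ = 4660/(4·5.67×10⁻⁸) = 2.055×10¹⁰ K⁴.
T = (2.055×10¹⁰)^(1/4).

T ≈ 379 K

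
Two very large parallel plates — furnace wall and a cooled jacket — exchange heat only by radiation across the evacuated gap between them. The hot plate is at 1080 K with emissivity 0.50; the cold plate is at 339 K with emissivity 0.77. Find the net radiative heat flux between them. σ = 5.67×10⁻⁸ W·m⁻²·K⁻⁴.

For two infinite grey parallel plates, q = σ(T₁⁴ − T₂⁴)/(1/ε₁ + 1/ε₂ − 1).
T₁⁴ − T₂⁴ = 1.360×10¹² − 1.321×10¹⁰ = 1.347×10¹² K⁴.
1/ε₁ + 1/ε₂ − 1 = 2.000 + 1.299 − 1 = 2.299.
q = 5.67×10⁻⁸ × 1.347×10¹² / 2.299.

q ≈ 33200 W/m²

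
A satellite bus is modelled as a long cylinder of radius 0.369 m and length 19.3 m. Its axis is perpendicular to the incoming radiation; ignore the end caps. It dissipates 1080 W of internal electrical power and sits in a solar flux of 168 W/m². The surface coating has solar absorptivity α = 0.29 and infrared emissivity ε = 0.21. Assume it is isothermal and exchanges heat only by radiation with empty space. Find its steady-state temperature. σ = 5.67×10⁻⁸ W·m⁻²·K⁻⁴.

At steady state, absorbed solar power + internal power = radiated power.
Absorbed: α·S·A_cross = 0.29·168·14.24 = 693.9 W (cross-section 2rL).
Total input = 693.9 + 1080 = 1774 W.
Radiated: εσ·A_surf·T⁴ with A_surf = 2πrL = 44.75 m².
T⁴ = 1774/(0.21·5.67×10⁻⁸·44.75) = 3.329×10⁹ K⁴.

T ≈ 240 K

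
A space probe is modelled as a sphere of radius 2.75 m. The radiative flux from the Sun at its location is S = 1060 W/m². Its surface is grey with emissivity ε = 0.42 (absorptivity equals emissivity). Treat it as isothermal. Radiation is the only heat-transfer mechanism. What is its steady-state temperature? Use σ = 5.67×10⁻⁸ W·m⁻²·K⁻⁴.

T ≈ 261 K

At equilibrium, absorbed power = emitted power.
Absorbing cross-section = πr² = 23.76 m²; emitting surface = 4πr² = 95.03 m² (ratio 4).
εS·A_cross = εσ·A_surf·T⁴  ⇒  T⁴ = S/(4σ)   (ε cancels).
T⁴ = 1060/(4·5.67×10⁻⁸) = 4.674×10⁹ K⁴.
T = (4.674×10⁹)^(1/4).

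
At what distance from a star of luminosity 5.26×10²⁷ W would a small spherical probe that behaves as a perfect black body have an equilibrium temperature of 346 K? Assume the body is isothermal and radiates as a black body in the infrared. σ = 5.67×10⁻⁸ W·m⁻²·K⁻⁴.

For an isothermal black-emitting sphere, (1−a)S·πr² = σ·4πr²·T⁴ ⇒ S = 4σT⁴/(1−a).
S = 4·5.67×10⁻⁸·(346)⁴/1.00 = 3250 W/m².
Flux falls as S = L/(4πd²), so d = √(L/(4πS)) = √(5.26×10²⁷/(4π·3250)).

d ≈ 3.59×10¹¹ m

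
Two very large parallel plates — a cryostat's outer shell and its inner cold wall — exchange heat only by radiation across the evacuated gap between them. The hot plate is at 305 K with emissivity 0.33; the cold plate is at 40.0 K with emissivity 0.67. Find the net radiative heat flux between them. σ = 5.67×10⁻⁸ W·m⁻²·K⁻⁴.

q ≈ 139 W/m²

For two infinite grey parallel plates, q = σ(T₁⁴ − T₂⁴)/(1/ε₁ + 1/ε₂ − 1).
T₁⁴ − T₂⁴ = 8.654×10⁹ − 2.560×10⁶ = 8.651×10⁹ K⁴.
1/ε₁ + 1/ε₂ − 1 = 3.030 + 1.493 − 1 = 3.523.
q = 5.67×10⁻⁸ × 8.651×10⁹ / 3.523.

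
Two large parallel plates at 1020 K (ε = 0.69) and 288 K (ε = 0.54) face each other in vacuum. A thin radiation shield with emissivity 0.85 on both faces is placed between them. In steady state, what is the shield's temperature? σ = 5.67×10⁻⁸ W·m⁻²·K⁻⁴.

In steady state the net flux on the hot side equals that on the cold side.
σ(T₁⁴−T_s⁴)/D₁ = σ(T_s⁴−T₂⁴)/D₂, with D₁ = 1/ε₁+1/ε_s−1 = 1.626, D₂ = 1/ε_s+1/ε₂−1 = 2.028.
Solve for T_s⁴: T_s⁴ = (D₂·T₁⁴ + D₁·T₂⁴)/(D₁+D₂) = 6.039×10¹¹ K⁴.

T_s ≈ 882 K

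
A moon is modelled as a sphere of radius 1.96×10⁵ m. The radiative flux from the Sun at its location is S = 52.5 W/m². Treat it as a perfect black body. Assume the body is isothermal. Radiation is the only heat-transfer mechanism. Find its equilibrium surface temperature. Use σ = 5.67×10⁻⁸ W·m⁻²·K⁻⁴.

T ≈ 123 K

At equilibrium, absorbed power = emitted power.
Absorbing cross-section = πr² = 1.207×10¹¹ m²; emitting surface = 4πr² = 4.827×10¹¹ m² (ratio 4).
S·A_cross = εσ·A_surf·T⁴  ⇒  T⁴ = S/(4σ).
T⁴ = 1.00·52.5/(4·5.67×10⁻⁸) = 2.315×10⁸ K⁴.
T = (2.315×10⁸)^(1/4).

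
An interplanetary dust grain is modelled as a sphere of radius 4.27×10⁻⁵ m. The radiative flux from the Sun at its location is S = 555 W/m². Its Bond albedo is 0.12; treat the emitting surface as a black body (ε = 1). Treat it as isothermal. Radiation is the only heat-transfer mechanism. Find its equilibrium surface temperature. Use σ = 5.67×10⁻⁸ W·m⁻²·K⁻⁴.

At equilibrium, absorbed power = emitted power.
Absorbing cross-section = πr² = 5.728×10⁻⁹ m²; emitting surface = 4πr² = 2.291×10⁻⁸ m² (ratio 4).
(1−a)S·A_cross = εσ·A_surf·T⁴  ⇒  T⁴ = (1−a)S/(4σ).
T⁴ = 0.880·555/(4·5.67×10⁻⁸) = 2.153×10⁹ K⁴.
T = (2.153×10⁹)^(1/4).

T ≈ 215 K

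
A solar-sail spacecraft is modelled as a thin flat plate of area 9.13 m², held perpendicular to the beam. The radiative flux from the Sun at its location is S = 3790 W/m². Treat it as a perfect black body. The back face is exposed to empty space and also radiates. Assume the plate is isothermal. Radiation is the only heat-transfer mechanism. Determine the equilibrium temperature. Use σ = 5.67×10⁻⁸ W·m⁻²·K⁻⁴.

At equilibrium, absorbed power = emitted power.
Absorbing cross-section = A = 9.130 m²; emitting surface = 2A = 18.26 m² (ratio 2).
S·A_cross = εσ·A_surf·T⁴  ⇒  T⁴ = S/(2σ).
T⁴ = 1.00·3790/(2·5.67×10⁻⁸) = 3.342×10¹⁰ K⁴.
T = (3.342×10¹⁰)^(1/4).

T ≈ 428 K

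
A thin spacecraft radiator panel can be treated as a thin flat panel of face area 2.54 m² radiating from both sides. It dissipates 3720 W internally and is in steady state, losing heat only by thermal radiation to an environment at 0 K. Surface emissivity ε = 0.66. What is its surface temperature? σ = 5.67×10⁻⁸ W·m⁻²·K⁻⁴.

T ≈ 374 K

Steady state: internal power = radiated power, P = εσA T⁴.
Radiating area A = 2·2.54 = 5.080 m².
T⁴ = P/(εσA) = 3720/(0.66·5.67×10⁻⁸·5.080) = 1.957×10¹⁰ K⁴.
T = (1.957×10¹⁰)^(1/4).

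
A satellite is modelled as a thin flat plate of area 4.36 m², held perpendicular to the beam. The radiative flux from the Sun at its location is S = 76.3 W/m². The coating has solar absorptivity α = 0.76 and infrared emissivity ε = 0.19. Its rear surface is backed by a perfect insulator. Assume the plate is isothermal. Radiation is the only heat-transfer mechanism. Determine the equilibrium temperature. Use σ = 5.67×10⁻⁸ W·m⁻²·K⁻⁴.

At equilibrium, absorbed power = emitted power.
Absorbing cross-section = A = 4.360 m²; emitting surface = A = 4.360 m² (ratio 1).
αS·A_cross = εσ·A_surf·T⁴  ⇒  T⁴ = αS/(ε·1σ).
T⁴ = 0.760·76.3/(0.19·1·5.67×10⁻⁸) = 5.383×10⁹ K⁴.
T = (5.383×10⁹)^(1/4).

T ≈ 271 K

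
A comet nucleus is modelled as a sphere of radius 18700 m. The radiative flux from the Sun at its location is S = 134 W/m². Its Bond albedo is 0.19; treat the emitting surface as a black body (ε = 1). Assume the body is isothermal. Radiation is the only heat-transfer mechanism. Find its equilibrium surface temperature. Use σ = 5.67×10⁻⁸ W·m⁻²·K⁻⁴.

At equilibrium, absorbed power = emitted power.
Absorbing cross-section = πr² = 1.099×10⁹ m²; emitting surface = 4πr² = 4.394×10⁹ m² (ratio 4).
(1−a)S·A_cross = εσ·A_surf·T⁴  ⇒  T⁴ = (1−a)S/(4σ).
T⁴ = 0.810·134/(4·5.67×10⁻⁸) = 4.786×10⁸ K⁴.
T = (4.786×10⁸)^(1/4).

T ≈ 148 K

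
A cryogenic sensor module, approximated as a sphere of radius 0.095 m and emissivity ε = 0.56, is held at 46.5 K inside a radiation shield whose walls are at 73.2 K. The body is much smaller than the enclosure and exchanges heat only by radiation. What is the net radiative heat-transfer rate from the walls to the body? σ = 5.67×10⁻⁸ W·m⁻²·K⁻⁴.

For a small grey body in a large enclosure: P_net = εσA(T_body⁴ − T_wall⁴).
A = 4πr² = 0.1134 m²; T_body⁴ − T_wall⁴ = 4.675×10⁶ − 2.871×10⁷ = -2.404×10⁷ K⁴.
|P_net| = 0.56·5.67×10⁻⁸·0.1134·2.404×10⁷.

P_net ≈ 0.0866 W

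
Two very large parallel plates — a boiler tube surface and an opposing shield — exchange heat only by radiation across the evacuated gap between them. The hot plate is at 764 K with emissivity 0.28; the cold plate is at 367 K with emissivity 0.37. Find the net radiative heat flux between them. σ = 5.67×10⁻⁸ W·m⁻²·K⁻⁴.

For two infinite grey parallel plates, q = σ(T₁⁴ − T₂⁴)/(1/ε₁ + 1/ε₂ − 1).
T₁⁴ − T₂⁴ = 3.407×10¹¹ − 1.814×10¹⁰ = 3.226×10¹¹ K⁴.
1/ε₁ + 1/ε₂ − 1 = 3.571 + 2.703 − 1 = 5.274.
q = 5.67×10⁻⁸ × 3.226×10¹¹ / 5.274.

q ≈ 3470 W/m²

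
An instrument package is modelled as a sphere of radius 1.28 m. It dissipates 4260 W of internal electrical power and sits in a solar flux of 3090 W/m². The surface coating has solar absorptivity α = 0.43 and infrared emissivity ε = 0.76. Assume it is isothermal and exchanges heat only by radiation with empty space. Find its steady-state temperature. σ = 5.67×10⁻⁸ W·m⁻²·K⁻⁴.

At steady state, absorbed solar power + internal power = radiated power.
Absorbed: α·S·A_cross = 0.43·3090·5.147 = 6839 W (cross-section πr²).
Total input = 6839 + 4260 = 11100 W.
Radiated: εσ·A_surf·T⁴ with A_surf = 4πr² = 20.59 m².
T⁴ = 11100/(0.76·5.67×10⁻⁸·20.59) = 1.251×10¹⁰ K⁴.

T ≈ 334 K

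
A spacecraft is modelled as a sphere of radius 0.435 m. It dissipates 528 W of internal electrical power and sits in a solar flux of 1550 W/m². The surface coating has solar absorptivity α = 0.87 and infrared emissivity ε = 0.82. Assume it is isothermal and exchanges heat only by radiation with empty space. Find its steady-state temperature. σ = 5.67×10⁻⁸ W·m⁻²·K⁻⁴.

At steady state, absorbed solar power + internal power = radiated power.
Absorbed: α·S·A_cross = 0.87·1550·0.5945 = 801.6 W (cross-section πr²).
Total input = 801.6 + 528 = 1330 W.
Radiated: εσ·A_surf·T⁴ with A_surf = 4πr² = 2.378 m².
T⁴ = 1330/(0.82·5.67×10⁻⁸·2.378) = 1.203×10¹⁰ K⁴.

T ≈ 331 K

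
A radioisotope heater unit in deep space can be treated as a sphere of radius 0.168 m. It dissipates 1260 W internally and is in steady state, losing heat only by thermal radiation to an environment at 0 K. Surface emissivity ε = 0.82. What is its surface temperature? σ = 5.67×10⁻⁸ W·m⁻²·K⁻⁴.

Steady state: internal power = radiated power, P = εσA T⁴.
Radiating area A = 4πr² = 0.3547 m².
T⁴ = P/(εσA) = 1260/(0.82·5.67×10⁻⁸·0.3547) = 7.641×10¹⁰ K⁴.
T = (7.641×10¹⁰)^(1/4).

T ≈ 526 K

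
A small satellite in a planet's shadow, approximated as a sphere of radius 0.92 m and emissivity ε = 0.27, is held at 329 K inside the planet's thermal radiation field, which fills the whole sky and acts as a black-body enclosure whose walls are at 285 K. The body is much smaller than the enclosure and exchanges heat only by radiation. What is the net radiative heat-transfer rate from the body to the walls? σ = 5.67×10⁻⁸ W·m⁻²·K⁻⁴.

For a small grey body in a large enclosure: P_net = εσA(T_body⁴ − T_wall⁴).
A = 4πr² = 10.64 m²; T_body⁴ − T_wall⁴ = 1.172×10¹⁰ − 6.598×10⁹ = 5.119×10⁹ K⁴.
|P_net| = 0.27·5.67×10⁻⁸·10.64·5.119×10⁹.

P_net ≈ 833 W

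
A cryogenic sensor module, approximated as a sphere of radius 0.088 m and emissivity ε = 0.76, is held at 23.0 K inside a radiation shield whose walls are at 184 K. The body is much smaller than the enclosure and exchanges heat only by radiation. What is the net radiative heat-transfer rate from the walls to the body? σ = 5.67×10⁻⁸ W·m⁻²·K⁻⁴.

For a small grey body in a large enclosure: P_net = εσA(T_body⁴ − T_wall⁴).
A = 4πr² = 0.09731 m²; T_body⁴ − T_wall⁴ = 2.798×10⁵ − 1.146×10⁹ = -1.146×10⁹ K⁴.
|P_net| = 0.76·5.67×10⁻⁸·0.09731·1.146×10⁹.

P_net ≈ 4.81 W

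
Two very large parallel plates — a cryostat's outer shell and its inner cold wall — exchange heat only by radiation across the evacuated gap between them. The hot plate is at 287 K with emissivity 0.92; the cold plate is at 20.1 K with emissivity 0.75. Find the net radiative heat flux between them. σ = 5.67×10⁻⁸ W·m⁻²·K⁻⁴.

For two infinite grey parallel plates, q = σ(T₁⁴ − T₂⁴)/(1/ε₁ + 1/ε₂ − 1).
T₁⁴ − T₂⁴ = 6.785×10⁹ − 1.632×10⁵ = 6.784×10⁹ K⁴.
1/ε₁ + 1/ε₂ − 1 = 1.087 + 1.333 − 1 = 1.420.
q = 5.67×10⁻⁸ × 6.784×10⁹ / 1.420.

q ≈ 271 W/m²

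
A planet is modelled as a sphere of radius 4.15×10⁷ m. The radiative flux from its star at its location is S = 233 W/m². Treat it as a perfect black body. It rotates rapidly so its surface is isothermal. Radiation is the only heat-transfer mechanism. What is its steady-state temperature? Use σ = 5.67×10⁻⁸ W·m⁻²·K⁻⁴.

At equilibrium, absorbed power = emitted power.
Absorbing cross-section = πr² = 5.411×10¹⁵ m²; emitting surface = 4πr² = 2.164×10¹⁶ m² (ratio 4).
S·A_cross = εσ·A_surf·T⁴  ⇒  T⁴ = S/(4σ).
T⁴ = 1.00·233/(4·5.67×10⁻⁸) = 1.027×10⁹ K⁴.
T = (1.027×10⁹)^(1/4).

T ≈ 179 K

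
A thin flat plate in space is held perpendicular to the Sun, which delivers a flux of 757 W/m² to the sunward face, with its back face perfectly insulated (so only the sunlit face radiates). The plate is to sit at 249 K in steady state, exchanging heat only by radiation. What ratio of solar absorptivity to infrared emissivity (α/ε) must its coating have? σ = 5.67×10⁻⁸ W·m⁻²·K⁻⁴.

Balance: αS·A = εσ·1A·T⁴ ⇒ α/ε = σT⁴/S.
α/ε = 5.67×10⁻⁸·(249)⁴/757 = 5.67×10⁻⁸·3.844×10⁹/757.

α/ε ≈ 0.288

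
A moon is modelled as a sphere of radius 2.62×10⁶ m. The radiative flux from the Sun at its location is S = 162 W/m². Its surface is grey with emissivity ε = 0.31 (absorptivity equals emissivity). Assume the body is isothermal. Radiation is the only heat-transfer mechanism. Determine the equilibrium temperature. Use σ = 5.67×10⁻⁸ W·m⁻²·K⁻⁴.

At equilibrium, absorbed power = emitted power.
Absorbing cross-section = πr² = 2.157×10¹³ m²; emitting surface = 4πr² = 8.626×10¹³ m² (ratio 4).
εS·A_cross = εσ·A_surf·T⁴  ⇒  T⁴ = S/(4σ)   (ε cancels).
T⁴ = 162/(4·5.67×10⁻⁸) = 7.143×10⁸ K⁴.
T = (7.143×10⁸)^(1/4).

T ≈ 163 K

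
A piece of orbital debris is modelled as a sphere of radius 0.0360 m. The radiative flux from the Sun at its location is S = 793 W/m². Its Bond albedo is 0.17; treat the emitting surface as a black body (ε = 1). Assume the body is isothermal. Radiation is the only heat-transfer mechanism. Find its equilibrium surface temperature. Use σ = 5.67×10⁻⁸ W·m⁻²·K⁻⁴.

At equilibrium, absorbed power = emitted power.
Absorbing cross-section = πr² = 0.004072 m²; emitting surface = 4πr² = 0.01629 m² (ratio 4).
(1−a)S·A_cross = εσ·A_surf·T⁴  ⇒  T⁴ = (1−a)S/(4σ).
T⁴ = 0.830·793/(4·5.67×10⁻⁸) = 2.902×10⁹ K⁴.
T = (2.902×10⁹)^(1/4).

T ≈ 232 K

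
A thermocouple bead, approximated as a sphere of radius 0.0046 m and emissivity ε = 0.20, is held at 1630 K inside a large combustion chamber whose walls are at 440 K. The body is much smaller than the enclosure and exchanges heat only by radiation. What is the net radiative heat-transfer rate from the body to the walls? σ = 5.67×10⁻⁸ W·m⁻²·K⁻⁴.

P_net ≈ 21.2 W

For a small grey body in a large enclosure: P_net = εσA(T_body⁴ − T_wall⁴).
A = 4πr² = 2.659×10⁻⁴ m²; T_body⁴ − T_wall⁴ = 7.059×10¹² − 3.748×10¹⁰ = 7.022×10¹² K⁴.
|P_net| = 0.20·5.67×10⁻⁸·2.659×10⁻⁴·7.022×10¹².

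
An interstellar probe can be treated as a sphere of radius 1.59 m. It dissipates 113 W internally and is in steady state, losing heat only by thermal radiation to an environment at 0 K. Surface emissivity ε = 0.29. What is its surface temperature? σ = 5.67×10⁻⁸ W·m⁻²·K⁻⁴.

T ≈ 121 K

Steady state: internal power = radiated power, P = εσA T⁴.
Radiating area A = 4πr² = 31.77 m².
T⁴ = P/(εσA) = 113/(0.29·5.67×10⁻⁸·31.77) = 2.163×10⁸ K⁴.
T = (2.163×10⁸)^(1/4).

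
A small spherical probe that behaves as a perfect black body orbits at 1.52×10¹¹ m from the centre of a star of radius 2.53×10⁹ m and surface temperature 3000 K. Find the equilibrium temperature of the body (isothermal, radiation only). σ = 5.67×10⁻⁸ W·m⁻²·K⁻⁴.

T ≈ 274 K

The star's surface emits σT_*⁴; at distance d the flux is S = σT_*⁴(R_*/d)².
S = 5.67×10⁻⁸·(3000)⁴·(2.53×10⁹/1.52×10¹¹)² = 1272 W/m².
For an isothermal sphere T⁴ = (1−a)S/(4σ) = 5.610×10⁹ K⁴.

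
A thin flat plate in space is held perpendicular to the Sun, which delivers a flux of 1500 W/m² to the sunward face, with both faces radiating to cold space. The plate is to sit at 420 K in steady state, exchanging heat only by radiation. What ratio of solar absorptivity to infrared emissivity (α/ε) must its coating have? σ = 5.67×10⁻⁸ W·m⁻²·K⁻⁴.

α/ε ≈ 2.35

Balance: αS·A = εσ·2A·T⁴ ⇒ α/ε = 2σT⁴/S.
α/ε = 2·5.67×10⁻⁸·(420)⁴/1500 = 2·5.67×10⁻⁸·3.112×10¹⁰/1500.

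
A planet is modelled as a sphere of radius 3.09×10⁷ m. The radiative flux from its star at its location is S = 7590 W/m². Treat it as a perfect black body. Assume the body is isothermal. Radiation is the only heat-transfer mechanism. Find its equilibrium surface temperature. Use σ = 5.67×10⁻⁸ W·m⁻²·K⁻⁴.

At equilibrium, absorbed power = emitted power.
Absorbing cross-section = πr² = 3.000×10¹⁵ m²; emitting surface = 4πr² = 1.200×10¹⁶ m² (ratio 4).
S·A_cross = εσ·A_surf·T⁴  ⇒  T⁴ = S/(4σ).
T⁴ = 1.00·7590/(4·5.67×10⁻⁸) = 3.347×10¹⁰ K⁴.
T = (3.347×10¹⁰)^(1/4).

T ≈ 428 K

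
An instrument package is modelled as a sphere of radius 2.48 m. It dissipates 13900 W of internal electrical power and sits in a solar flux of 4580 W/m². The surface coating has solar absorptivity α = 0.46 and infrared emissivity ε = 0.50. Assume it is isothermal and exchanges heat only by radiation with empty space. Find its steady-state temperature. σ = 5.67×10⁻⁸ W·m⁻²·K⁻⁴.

At steady state, absorbed solar power + internal power = radiated power.
Absorbed: α·S·A_cross = 0.46·4580·19.32 = 40710 W (cross-section πr²).
Total input = 40710 + 13900 = 54610 W.
Radiated: εσ·A_surf·T⁴ with A_surf = 4πr² = 77.29 m².
T⁴ = 54610/(0.50·5.67×10⁻⁸·77.29) = 2.492×10¹⁰ K⁴.

T ≈ 397 K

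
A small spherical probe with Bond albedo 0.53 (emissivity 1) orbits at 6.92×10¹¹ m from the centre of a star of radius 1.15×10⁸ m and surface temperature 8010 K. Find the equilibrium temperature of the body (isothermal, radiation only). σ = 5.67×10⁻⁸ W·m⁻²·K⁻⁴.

T ≈ 60.5 K

The star's surface emits σT_*⁴; at distance d the flux is S = σT_*⁴(R_*/d)².
S = 5.67×10⁻⁸·(8010)⁴·(1.15×10⁸/6.92×10¹¹)² = 6.446 W/m².
For an isothermal sphere T⁴ = (1−a)S/(4σ) = 1.336×10⁷ K⁴.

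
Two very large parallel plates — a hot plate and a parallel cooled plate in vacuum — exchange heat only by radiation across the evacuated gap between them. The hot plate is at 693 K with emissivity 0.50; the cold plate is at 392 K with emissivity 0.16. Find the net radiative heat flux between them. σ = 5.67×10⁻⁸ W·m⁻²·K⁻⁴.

For two infinite grey parallel plates, q = σ(T₁⁴ − T₂⁴)/(1/ε₁ + 1/ε₂ − 1).
T₁⁴ − T₂⁴ = 2.306×10¹¹ − 2.361×10¹⁰ = 2.070×10¹¹ K⁴.
1/ε₁ + 1/ε₂ − 1 = 2.000 + 6.250 − 1 = 7.250.
q = 5.67×10⁻⁸ × 2.070×10¹¹ / 7.250.

q ≈ 1620 W/m²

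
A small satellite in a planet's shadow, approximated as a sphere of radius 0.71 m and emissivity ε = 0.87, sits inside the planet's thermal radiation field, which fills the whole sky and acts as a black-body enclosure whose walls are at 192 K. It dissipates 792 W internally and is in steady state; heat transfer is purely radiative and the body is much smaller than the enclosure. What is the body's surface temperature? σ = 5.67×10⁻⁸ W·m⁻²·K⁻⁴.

T ≈ 250 K

For a small grey body in a large enclosure, net radiated power = εσA(T⁴ − T_w⁴).
Steady state: P = εσA(T⁴ − T_w⁴) with A = 4πr² = 6.335 m².
T⁴ = P/(εσA) + T_w⁴ = 792/(0.87·5.67×10⁻⁸·6.335) + (192)⁴
    = 2.535×10⁹ + 1.359×10⁹ = 3.893×10⁹ K⁴.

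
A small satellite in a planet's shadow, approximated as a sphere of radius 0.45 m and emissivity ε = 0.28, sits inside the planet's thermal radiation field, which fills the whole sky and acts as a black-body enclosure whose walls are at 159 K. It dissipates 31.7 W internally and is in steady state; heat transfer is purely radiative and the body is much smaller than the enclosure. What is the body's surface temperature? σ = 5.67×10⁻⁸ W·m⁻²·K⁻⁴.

T ≈ 194 K

For a small grey body in a large enclosure, net radiated power = εσA(T⁴ − T_w⁴).
Steady state: P = εσA(T⁴ − T_w⁴) with A = 4πr² = 2.545 m².
T⁴ = P/(εσA) + T_w⁴ = 31.7/(0.28·5.67×10⁻⁸·2.545) + (159)⁴
    = 7.847×10⁸ + 6.391×10⁸ = 1.424×10⁹ K⁴.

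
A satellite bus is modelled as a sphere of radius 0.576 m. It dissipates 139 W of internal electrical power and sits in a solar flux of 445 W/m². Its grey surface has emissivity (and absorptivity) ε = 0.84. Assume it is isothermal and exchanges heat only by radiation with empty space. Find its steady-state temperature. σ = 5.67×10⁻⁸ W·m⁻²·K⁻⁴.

T ≈ 227 K

At steady state, absorbed solar power + internal power = radiated power.
Absorbed: α·S·A_cross = 0.84·445·1.042 = 389.6 W (cross-section πr²).
Total input = 389.6 + 139 = 528.6 W.
Radiated: εσ·A_surf·T⁴ with A_surf = 4πr² = 4.169 m².
T⁴ = 528.6/(0.84·5.67×10⁻⁸·4.169) = 2.662×10⁹ K⁴.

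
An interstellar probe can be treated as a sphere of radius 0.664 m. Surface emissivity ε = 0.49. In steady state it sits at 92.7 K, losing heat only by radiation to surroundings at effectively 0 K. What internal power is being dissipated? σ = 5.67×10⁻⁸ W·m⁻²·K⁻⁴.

Steady state: P = εσA T⁴.
A = 4πr² = 5.540 m²; T⁴ = (92.7)⁴ = 7.384×10⁷ K⁴.
P = 0.49 × 5.67×10⁻⁸ × 5.540 × 7.384×10⁷.

P ≈ 11.4 W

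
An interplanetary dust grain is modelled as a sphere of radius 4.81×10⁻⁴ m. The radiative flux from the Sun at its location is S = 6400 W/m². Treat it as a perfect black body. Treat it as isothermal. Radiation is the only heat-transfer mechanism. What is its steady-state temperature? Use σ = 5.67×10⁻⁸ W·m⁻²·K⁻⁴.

T ≈ 410 K

At equilibrium, absorbed power = emitted power.
Absorbing cross-section = πr² = 7.268×10⁻⁷ m²; emitting surface = 4πr² = 2.907×10⁻⁶ m² (ratio 4).
S·A_cross = εσ·A_surf·T⁴  ⇒  T⁴ = S/(4σ).
T⁴ = 1.00·6400/(4·5.67×10⁻⁸) = 2.822×10¹⁰ K⁴.
T = (2.822×10¹⁰)^(1/4).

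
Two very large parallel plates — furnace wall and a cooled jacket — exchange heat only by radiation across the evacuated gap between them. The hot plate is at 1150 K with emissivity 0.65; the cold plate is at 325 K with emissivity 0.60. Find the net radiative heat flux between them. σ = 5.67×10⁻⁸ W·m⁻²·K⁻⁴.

q ≈ 44700 W/m²

For two infinite grey parallel plates, q = σ(T₁⁴ − T₂⁴)/(1/ε₁ + 1/ε₂ − 1).
T₁⁴ − T₂⁴ = 1.749×10¹² − 1.116×10¹⁰ = 1.738×10¹² K⁴.
1/ε₁ + 1/ε₂ − 1 = 1.538 + 1.667 − 1 = 2.205.
q = 5.67×10⁻⁸ × 1.738×10¹² / 2.205.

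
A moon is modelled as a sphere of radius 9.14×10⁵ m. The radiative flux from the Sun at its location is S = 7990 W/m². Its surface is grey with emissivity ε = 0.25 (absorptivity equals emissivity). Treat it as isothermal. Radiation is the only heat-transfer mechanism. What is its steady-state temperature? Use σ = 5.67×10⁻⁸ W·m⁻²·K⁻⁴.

At equilibrium, absorbed power = emitted power.
Absorbing cross-section = πr² = 2.624×10¹² m²; emitting surface = 4πr² = 1.050×10¹³ m² (ratio 4).
εS·A_cross = εσ·A_surf·T⁴  ⇒  T⁴ = S/(4σ)   (ε cancels).
T⁴ = 7990/(4·5.67×10⁻⁸) = 3.523×10¹⁰ K⁴.
T = (3.523×10¹⁰)^(1/4).

T ≈ 433 K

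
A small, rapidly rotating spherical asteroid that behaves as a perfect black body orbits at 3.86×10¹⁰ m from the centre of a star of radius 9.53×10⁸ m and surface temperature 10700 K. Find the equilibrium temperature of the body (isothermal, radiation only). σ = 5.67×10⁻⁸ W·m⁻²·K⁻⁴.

T ≈ 1190 K

The star's surface emits σT_*⁴; at distance d the flux is S = σT_*⁴(R_*/d)².
S = 5.67×10⁻⁸·(10700)⁴·(9.53×10⁸/3.86×10¹⁰)² = 4.530×10⁵ W/m².
For an isothermal sphere T⁴ = (1−a)S/(4σ) = 1.997×10¹² K⁴.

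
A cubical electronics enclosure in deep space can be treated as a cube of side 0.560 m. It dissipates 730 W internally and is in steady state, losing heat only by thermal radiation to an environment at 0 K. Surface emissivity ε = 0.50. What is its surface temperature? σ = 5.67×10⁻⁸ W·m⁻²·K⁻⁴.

Steady state: internal power = radiated power, P = εσA T⁴.
Radiating area A = 6L² = 1.882 m².
T⁴ = P/(εσA) = 730/(0.50·5.67×10⁻⁸·1.882) = 1.368×10¹⁰ K⁴.
T = (1.368×10¹⁰)^(1/4).

T ≈ 342 K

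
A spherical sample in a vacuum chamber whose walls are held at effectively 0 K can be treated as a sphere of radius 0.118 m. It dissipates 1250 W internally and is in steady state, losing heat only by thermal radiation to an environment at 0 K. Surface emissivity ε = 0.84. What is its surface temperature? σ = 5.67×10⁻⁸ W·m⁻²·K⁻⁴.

Steady state: internal power = radiated power, P = εσA T⁴.
Radiating area A = 4πr² = 0.1750 m².
T⁴ = P/(εσA) = 1250/(0.84·5.67×10⁻⁸·0.1750) = 1.500×10¹¹ K⁴.
T = (1.500×10¹¹)^(1/4).

T ≈ 622 K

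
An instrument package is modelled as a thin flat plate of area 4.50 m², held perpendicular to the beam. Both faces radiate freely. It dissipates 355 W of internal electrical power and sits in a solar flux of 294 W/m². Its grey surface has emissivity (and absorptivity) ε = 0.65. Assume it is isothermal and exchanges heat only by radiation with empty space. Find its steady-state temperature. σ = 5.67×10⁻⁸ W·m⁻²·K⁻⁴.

T ≈ 246 K

At steady state, absorbed solar power + internal power = radiated power.
Absorbed: α·S·A_cross = 0.65·294·4.500 = 859.9 W (cross-section A).
Total input = 859.9 + 355 = 1215 W.
Radiated: εσ·A_surf·T⁴ with A_surf = 2A = 9.000 m².
T⁴ = 1215/(0.65·5.67×10⁻⁸·9.000) = 3.663×10⁹ K⁴.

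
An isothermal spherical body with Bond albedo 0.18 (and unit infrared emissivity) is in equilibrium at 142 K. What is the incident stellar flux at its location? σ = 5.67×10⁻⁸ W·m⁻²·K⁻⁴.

S ≈ 112 W/m²

(1−a)S·πr² = σ·4πr²·T⁴ ⇒ S = 4σT⁴/(1−a).
S = 4·5.67×10⁻⁸·4.066×10⁸/0.820.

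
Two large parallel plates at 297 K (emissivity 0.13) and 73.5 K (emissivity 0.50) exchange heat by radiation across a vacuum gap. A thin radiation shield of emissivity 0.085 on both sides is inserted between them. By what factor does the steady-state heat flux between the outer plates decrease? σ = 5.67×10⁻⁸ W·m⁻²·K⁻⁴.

factor ≈ 3.59

Without shield: q₀ = σΔ(T⁴)/(1/ε₁+1/ε₂−1) with denominator 8.692.
With shield the two gaps are in series; the resistances add: (1/ε₁+1/ε_s−1)+(1/ε_s+1/ε₂−1) = 18.46+12.76 = 31.22.
Heat-flux ratio q₀/q = 31.22/8.692.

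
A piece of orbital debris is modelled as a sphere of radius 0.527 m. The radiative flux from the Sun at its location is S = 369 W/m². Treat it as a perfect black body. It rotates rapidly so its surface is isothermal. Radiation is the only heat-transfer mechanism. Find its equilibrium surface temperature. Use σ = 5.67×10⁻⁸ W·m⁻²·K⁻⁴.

At equilibrium, absorbed power = emitted power.
Absorbing cross-section = πr² = 0.8725 m²; emitting surface = 4πr² = 3.490 m² (ratio 4).
S·A_cross = εσ·A_surf·T⁴  ⇒  T⁴ = S/(4σ).
T⁴ = 1.00·369/(4·5.67×10⁻⁸) = 1.627×10⁹ K⁴.
T = (1.627×10⁹)^(1/4).

T ≈ 201 K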